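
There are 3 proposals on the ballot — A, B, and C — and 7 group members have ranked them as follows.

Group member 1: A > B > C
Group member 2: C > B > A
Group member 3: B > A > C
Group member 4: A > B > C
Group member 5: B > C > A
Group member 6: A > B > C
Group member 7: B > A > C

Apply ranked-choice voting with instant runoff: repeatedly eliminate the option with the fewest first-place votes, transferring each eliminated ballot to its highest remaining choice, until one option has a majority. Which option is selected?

B

Round 1: A 3, B 3, C 1. C has the fewest and is eliminated.
Round 2: B 4, A 3. B has a majority.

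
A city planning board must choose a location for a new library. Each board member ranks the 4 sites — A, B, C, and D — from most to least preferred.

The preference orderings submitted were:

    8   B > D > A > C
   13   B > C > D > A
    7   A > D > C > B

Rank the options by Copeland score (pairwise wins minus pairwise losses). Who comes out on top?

Pairwise results:
  A vs B: B wins 21–7.
  A vs C: A wins 15–13.
  A vs D: D wins 21–7.
  B vs C: B wins 21–7.
  B vs D: B wins 21–7.
  C vs D: D wins 15–13.
Copeland scores (wins − losses):
  A: 1 − 2 = -1
  B: 3 − 0 = 3
  C: 0 − 3 = -3
  D: 2 − 1 = 1
B has the best Copeland score.

B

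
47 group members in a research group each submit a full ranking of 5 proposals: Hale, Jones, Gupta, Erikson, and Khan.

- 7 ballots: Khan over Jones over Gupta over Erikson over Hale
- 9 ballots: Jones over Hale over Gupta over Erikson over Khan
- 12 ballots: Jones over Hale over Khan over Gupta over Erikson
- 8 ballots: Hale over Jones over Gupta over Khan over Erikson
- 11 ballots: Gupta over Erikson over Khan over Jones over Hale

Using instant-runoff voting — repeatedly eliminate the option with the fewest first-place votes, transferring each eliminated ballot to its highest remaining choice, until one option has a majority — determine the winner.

Jones

Round 1: Jones 21, Gupta 11, Hale 8, Khan 7, Erikson 0. Erikson has the fewest and is eliminated.
Round 2: Jones 21, Gupta 11, Hale 8, Khan 7. Khan has the fewest and is eliminated.
Round 3: Jones 28, Gupta 11, Hale 8. Jones has a majority.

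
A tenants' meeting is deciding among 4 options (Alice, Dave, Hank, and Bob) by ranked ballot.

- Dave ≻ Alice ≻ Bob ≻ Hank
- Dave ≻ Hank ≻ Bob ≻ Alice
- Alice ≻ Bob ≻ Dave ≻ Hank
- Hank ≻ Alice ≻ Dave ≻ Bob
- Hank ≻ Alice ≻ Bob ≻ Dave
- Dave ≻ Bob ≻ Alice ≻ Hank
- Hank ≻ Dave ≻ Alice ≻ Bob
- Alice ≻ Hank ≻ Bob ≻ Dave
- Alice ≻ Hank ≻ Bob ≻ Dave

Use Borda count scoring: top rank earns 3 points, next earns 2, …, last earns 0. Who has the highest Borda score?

Alice

Borda scores:
  Alice: 2 + 0 + 3 + 2 + 2 + 1 + 1 + 3 + 3 = 17
  Dave: 3 + 3 + 1 + 1 + 0 + 3 + 2 + 0 + 0 = 13
  Hank: 0 + 2 + 0 + 3 + 3 + 0 + 3 + 2 + 2 = 15
  Bob: 1 + 1 + 2 + 0 + 1 + 2 + 0 + 1 + 1 = 9
Alice has the highest total.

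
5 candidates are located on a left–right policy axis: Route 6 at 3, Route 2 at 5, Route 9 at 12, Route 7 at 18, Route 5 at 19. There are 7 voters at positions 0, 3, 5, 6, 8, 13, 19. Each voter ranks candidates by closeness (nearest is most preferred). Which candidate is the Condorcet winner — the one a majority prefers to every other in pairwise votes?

With single-peaked preferences on a line, the Condorcet winner is the candidate closest to the median voter.
The median voter (position 6) is closest to Route 2 at 5.
Check: Route 2 vs Route 6 — voters closer to Route 2: 5 of 7.

Route 2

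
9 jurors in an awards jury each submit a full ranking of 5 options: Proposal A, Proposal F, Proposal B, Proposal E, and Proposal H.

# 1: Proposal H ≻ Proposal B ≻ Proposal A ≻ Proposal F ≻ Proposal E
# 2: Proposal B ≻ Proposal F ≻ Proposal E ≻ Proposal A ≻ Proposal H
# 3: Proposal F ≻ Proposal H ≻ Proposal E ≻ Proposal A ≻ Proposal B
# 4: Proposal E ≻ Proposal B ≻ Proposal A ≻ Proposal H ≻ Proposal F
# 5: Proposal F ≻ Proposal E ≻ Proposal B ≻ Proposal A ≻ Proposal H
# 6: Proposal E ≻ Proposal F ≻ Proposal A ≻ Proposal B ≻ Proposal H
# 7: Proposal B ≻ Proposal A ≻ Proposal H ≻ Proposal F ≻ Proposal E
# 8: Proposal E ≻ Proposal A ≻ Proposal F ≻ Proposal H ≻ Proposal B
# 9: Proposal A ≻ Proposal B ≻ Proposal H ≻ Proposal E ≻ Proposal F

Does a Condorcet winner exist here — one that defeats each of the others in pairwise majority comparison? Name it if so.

Head-to-head results (9 voters total):
Proposal A vs Proposal F: Proposal A wins 5–4.
Proposal A vs Proposal B: Proposal B wins 5–4.
Proposal A vs Proposal E: Proposal E wins 6–3.
Proposal A vs Proposal H: Proposal A wins 7–2.
Proposal F vs Proposal B: Proposal B wins 5–4.
Proposal F vs Proposal E: Proposal F wins 5–4.
Proposal F vs Proposal H: Proposal F wins 5–4.
Proposal B vs Proposal E: Proposal E wins 5–4.
Proposal B vs Proposal H: Proposal B wins 6–3.
Proposal E vs Proposal H: Proposal E wins 5–4.
No candidate beats all others: Proposal A beats Proposal F beats Proposal E beats Proposal A, a majority cycle.

None — there is no Condorcet winner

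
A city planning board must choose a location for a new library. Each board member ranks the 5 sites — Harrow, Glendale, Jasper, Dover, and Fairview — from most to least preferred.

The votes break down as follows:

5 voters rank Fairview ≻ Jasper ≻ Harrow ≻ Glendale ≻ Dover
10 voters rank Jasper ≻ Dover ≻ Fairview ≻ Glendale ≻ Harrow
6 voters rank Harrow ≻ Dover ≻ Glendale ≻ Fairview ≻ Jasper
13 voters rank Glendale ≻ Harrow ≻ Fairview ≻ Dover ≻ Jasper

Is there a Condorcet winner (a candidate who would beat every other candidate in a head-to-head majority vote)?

Head-to-head results (34 voters total):
Harrow vs Glendale: Glendale wins 23–11.
Harrow vs Jasper: Harrow wins 19–15.
Harrow vs Dover: Harrow wins 24–10.
Harrow vs Fairview: Harrow wins 19–15.
Glendale vs Jasper: Glendale wins 19–15.
Glendale vs Dover: Glendale wins 18–16.
Glendale vs Fairview: Glendale wins 19–15.
Jasper vs Dover: Dover wins 19–15.
Jasper vs Fairview: Fairview wins 24–10.
Dover vs Fairview: Fairview wins 18–16.
Glendale beats each rival — Harrow (23–11), Jasper (19–15), Dover (18–16), Fairview (19–15) — so Glendale is the Condorcet winner.

Yes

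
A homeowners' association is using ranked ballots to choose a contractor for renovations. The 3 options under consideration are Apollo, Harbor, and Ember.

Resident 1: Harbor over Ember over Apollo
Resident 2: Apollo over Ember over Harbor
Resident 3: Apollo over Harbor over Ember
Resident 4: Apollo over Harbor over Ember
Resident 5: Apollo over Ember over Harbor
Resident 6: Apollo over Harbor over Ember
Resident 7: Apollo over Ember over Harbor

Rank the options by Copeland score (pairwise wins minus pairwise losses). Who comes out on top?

Apollo

Pairwise results:
  Apollo vs Harbor: Apollo wins 6–1.
  Apollo vs Ember: Apollo wins 6–1.
  Harbor vs Ember: Harbor wins 4–3.
Copeland scores (wins − losses):
  Apollo: 2 − 0 = 2
  Harbor: 1 − 1 = 0
  Ember: 0 − 2 = -2
Apollo has the best Copeland score.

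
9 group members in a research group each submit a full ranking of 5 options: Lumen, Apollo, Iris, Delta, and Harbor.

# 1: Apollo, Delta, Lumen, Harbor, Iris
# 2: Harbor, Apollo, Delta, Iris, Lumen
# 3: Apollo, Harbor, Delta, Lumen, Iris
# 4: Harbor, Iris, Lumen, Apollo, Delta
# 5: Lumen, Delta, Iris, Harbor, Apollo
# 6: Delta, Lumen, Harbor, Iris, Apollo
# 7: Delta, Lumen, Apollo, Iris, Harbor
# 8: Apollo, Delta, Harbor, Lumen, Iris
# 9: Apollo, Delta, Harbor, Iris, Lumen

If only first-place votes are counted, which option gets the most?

First-place vote totals:
  Lumen: 1
  Apollo: 4
  Iris: 0
  Delta: 2
  Harbor: 2
Apollo has the most first-place votes.

Apollo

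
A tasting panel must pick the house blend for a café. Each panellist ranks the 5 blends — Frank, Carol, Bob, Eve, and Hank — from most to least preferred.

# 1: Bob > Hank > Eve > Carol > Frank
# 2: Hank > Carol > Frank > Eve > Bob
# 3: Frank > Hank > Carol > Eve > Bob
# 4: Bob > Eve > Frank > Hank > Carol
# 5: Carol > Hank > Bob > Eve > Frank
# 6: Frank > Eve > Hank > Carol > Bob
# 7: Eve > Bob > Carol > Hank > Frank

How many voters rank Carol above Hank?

Ballots ranking Carol above Hank: 2.
Ballots ranking Hank above Carol: 5.
So 2 of 7 voters prefer Carol to Hank.

2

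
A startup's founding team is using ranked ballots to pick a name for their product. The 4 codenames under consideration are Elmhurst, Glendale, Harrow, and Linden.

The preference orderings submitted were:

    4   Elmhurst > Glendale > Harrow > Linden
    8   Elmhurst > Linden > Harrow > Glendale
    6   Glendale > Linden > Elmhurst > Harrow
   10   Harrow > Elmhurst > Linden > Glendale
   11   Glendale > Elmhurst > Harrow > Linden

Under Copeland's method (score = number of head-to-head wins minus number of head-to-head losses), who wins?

Elmhurst

Pairwise results:
  Elmhurst vs Glendale: Elmhurst wins 22–17.
  Elmhurst vs Harrow: Elmhurst wins 29–10.
  Elmhurst vs Linden: Elmhurst wins 33–6.
  Glendale vs Harrow: Glendale wins 21–18.
  Glendale vs Linden: Glendale wins 21–18.
  Harrow vs Linden: Harrow wins 25–14.
Copeland scores (wins − losses):
  Elmhurst: 3 − 0 = 3
  Glendale: 2 − 1 = 1
  Harrow: 1 − 2 = -1
  Linden: 0 − 3 = -3
Elmhurst has the best Copeland score.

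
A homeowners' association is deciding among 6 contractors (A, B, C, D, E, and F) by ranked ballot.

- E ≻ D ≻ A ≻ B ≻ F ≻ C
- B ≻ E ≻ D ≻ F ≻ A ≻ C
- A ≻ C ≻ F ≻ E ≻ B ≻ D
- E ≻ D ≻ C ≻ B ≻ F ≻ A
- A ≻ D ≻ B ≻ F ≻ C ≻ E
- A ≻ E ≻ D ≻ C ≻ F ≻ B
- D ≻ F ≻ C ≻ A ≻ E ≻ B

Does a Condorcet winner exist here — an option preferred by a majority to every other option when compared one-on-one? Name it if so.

Head-to-head results (7 voters total):
A vs B: A wins 5–2.
A vs C: A wins 5–2.
A vs D: D wins 4–3.
A vs E: A wins 4–3.
A vs F: A wins 4–3.
B vs C: C wins 4–3.
B vs D: D wins 5–2.
B vs E: E wins 5–2.
B vs F: B wins 4–3.
C vs D: D wins 6–1.
C vs E: E wins 4–3.
C vs F: F wins 4–3.
D vs E: E wins 5–2.
D vs F: D wins 6–1.
E vs F: E wins 4–3.
No candidate beats all others: A beats E beats D beats A, a majority cycle.

There is no Condorcet winner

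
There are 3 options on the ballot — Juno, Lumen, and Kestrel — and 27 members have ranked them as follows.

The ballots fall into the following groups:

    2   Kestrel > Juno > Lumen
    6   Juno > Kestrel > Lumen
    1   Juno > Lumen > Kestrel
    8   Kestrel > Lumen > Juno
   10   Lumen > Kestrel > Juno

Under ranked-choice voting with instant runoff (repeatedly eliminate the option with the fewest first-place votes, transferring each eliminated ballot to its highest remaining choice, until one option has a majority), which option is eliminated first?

Juno

Round 1: Lumen 10, Kestrel 10, Juno 7. Juno has the fewest and is eliminated.
Round 2: Kestrel 16, Lumen 11. Kestrel has a majority.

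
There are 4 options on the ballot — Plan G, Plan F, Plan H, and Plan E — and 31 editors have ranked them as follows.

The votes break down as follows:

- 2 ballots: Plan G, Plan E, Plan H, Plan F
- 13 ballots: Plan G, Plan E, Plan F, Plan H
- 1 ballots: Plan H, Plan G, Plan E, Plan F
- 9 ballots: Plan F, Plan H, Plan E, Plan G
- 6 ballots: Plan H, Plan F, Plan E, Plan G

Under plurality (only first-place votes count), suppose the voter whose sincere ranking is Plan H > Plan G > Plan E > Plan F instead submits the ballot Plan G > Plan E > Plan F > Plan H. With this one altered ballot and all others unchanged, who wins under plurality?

Plan G

First-place totals with the altered ballot: Plan G 16, Plan F 9, Plan H 6, Plan E 0.
The winner is unchanged: still Plan G.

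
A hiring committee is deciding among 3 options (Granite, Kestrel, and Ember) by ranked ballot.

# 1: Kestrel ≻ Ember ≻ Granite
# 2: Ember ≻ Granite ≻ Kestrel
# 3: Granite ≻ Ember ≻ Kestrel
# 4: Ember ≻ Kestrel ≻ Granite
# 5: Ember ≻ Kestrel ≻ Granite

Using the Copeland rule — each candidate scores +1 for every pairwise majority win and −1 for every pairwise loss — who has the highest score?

Pairwise results:
  Granite vs Kestrel: Kestrel wins 3–2.
  Granite vs Ember: Ember wins 4–1.
  Kestrel vs Ember: Ember wins 4–1.
Copeland scores (wins − losses):
  Granite: 0 − 2 = -2
  Kestrel: 1 − 1 = 0
  Ember: 2 − 0 = 2
Ember has the best Copeland score.

Ember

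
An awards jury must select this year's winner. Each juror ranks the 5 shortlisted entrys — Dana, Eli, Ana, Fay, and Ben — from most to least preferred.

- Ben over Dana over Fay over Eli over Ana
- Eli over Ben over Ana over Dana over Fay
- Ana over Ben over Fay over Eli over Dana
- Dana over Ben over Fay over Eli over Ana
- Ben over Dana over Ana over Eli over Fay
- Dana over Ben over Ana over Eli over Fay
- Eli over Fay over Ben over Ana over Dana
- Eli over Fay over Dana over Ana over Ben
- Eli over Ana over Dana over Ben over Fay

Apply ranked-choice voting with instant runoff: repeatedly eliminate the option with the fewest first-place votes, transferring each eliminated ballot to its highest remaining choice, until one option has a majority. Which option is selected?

Round 1: Eli 4, Dana 2, Ben 2, Ana 1, Fay 0. Fay has the fewest and is eliminated.
Round 2: Eli 4, Dana 2, Ben 2, Ana 1. Ana has the fewest and is eliminated.
Round 3: Eli 4, Ben 3, Dana 2. Dana has the fewest and is eliminated.
Round 4: Ben 5, Eli 4. Ben has a majority.

Ben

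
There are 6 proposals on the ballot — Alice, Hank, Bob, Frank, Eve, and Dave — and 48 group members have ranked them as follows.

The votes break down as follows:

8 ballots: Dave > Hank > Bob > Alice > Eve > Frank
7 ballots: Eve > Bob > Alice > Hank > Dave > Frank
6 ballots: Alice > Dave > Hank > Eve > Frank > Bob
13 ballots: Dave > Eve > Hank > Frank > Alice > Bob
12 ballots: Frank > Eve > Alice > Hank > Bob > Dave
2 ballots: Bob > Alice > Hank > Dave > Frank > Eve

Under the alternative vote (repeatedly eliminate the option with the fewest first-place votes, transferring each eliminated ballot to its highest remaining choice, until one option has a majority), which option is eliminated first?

Hank

Round 1: Dave 21, Frank 12, Eve 7, Alice 6, Bob 2, Hank 0. Hank has the fewest and is eliminated.
Round 2: Dave 21, Frank 12, Eve 7, Alice 6, Bob 2. Bob has the fewest and is eliminated.
Round 3: Dave 21, Frank 12, Alice 8, Eve 7. Eve has the fewest and is eliminated.
Round 4: Dave 21, Alice 15, Frank 12. Frank has the fewest and is eliminated.
Round 5: Alice 27, Dave 21. Alice has a majority.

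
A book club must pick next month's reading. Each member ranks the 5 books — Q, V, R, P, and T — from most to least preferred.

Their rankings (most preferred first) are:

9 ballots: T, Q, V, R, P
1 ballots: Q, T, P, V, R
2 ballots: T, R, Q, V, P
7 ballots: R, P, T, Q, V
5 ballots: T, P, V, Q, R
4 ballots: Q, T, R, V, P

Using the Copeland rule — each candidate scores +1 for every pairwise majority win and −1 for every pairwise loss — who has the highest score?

T

Pairwise results:
  Q vs V: Q wins 23–5.
  Q vs R: Q wins 19–9.
  Q vs P: Q wins 16–12.
  Q vs T: T wins 23–5.
  V vs R: V wins 15–13.
  V vs P: V wins 15–13.
  V vs T: T wins 28–0.
  R vs P: R wins 22–6.
  R vs T: T wins 21–7.
  P vs T: T wins 21–7.
Copeland scores (wins − losses):
  Q: 3 − 1 = 2
  V: 2 − 2 = 0
  R: 1 − 3 = -2
  P: 0 − 4 = -4
  T: 4 − 0 = 4
T has the best Copeland score.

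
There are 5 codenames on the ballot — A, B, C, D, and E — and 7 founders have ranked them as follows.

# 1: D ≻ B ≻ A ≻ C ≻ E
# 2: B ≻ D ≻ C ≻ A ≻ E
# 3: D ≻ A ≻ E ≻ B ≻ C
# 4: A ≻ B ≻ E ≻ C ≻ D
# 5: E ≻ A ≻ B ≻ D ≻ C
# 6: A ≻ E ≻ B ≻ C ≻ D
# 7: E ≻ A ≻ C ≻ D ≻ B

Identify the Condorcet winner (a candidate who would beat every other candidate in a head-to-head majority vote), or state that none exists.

Head-to-head results (7 voters total):
A vs B: A wins 5–2.
A vs C: A wins 6–1.
A vs D: A wins 4–3.
A vs E: A wins 5–2.
B vs C: B wins 6–1.
B vs D: B wins 4–3.
B vs E: E wins 4–3.
C vs D: D wins 4–3.
C vs E: E wins 5–2.
D vs E: E wins 4–3.
A beats each rival — B (5–2), C (6–1), D (4–3), E (5–2) — so A is the Condorcet winner.

A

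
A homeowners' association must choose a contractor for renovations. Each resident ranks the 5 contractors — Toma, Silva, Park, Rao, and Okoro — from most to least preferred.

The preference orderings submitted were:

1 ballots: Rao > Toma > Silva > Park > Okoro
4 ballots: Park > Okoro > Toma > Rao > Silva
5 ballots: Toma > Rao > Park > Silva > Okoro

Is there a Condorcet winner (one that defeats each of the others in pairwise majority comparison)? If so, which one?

Toma

Head-to-head results (10 voters total):
Toma vs Silva: Toma wins 10–0.
Toma vs Park: Toma wins 6–4.
Toma vs Rao: Toma wins 9–1.
Toma vs Okoro: Toma wins 6–4.
Silva vs Park: Park wins 9–1.
Silva vs Rao: Rao wins 10–0.
Silva vs Okoro: Silva wins 6–4.
Park vs Rao: Rao wins 6–4.
Park vs Okoro: Park wins 10–0.
Rao vs Okoro: Rao wins 6–4.
Toma beats each rival — Silva (10–0), Park (6–4), Rao (9–1), Okoro (6–4) — so Toma is the Condorcet winner.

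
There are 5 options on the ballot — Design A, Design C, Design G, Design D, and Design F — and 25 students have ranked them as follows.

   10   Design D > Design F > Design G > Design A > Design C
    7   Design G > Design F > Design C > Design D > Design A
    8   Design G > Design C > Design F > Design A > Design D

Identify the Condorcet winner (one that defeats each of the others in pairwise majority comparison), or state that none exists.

Head-to-head results (25 voters total):
Design A vs Design C: Design C wins 15–10.
Design A vs Design G: Design G wins 25–0.
Design A vs Design D: Design D wins 17–8.
Design A vs Design F: Design F wins 25–0.
Design C vs Design G: Design G wins 25–0.
Design C vs Design D: Design C wins 15–10.
Design C vs Design F: Design F wins 17–8.
Design G vs Design D: Design G wins 15–10.
Design G vs Design F: Design G wins 15–10.
Design D vs Design F: Design F wins 15–10.
Design G beats each rival — Design A (25–0), Design C (25–0), Design D (15–10), Design F (15–10) — so Design G is the Condorcet winner.

Design G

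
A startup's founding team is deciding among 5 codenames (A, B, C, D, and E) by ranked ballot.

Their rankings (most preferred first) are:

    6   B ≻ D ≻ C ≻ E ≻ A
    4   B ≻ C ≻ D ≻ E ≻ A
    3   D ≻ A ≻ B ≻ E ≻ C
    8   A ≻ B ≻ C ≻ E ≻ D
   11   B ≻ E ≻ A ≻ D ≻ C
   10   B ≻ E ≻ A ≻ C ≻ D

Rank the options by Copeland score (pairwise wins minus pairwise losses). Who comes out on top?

B

Pairwise results:
  A vs B: B wins 31–11.
  A vs C: A wins 32–10.
  A vs D: A wins 29–13.
  A vs E: E wins 31–11.
  B vs C: B wins 42–0.
  B vs D: B wins 39–3.
  B vs E: B wins 42–0.
  C vs D: C wins 22–20.
  C vs E: E wins 24–18.
  D vs E: E wins 29–13.
Copeland scores (wins − losses):
  A: 2 − 2 = 0
  B: 4 − 0 = 4
  C: 1 − 3 = -2
  D: 0 − 4 = -4
  E: 3 − 1 = 2
B has the best Copeland score.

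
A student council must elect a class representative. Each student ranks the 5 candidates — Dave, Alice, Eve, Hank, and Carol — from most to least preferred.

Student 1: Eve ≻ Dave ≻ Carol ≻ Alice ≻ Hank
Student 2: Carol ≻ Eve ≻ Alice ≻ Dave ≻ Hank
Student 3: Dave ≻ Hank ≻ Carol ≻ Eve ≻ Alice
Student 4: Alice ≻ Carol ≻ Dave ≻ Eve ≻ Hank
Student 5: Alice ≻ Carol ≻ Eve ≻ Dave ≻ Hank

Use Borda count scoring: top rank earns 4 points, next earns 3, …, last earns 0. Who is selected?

Borda scores:
  Dave: 3 + 1 + 4 + 2 + 1 = 11
  Alice: 1 + 2 + 0 + 4 + 4 = 11
  Eve: 4 + 3 + 1 + 1 + 2 = 11
  Hank: 0 + 0 + 3 + 0 + 0 = 3
  Carol: 2 + 4 + 2 + 3 + 3 = 14
Carol has the highest total.

Carol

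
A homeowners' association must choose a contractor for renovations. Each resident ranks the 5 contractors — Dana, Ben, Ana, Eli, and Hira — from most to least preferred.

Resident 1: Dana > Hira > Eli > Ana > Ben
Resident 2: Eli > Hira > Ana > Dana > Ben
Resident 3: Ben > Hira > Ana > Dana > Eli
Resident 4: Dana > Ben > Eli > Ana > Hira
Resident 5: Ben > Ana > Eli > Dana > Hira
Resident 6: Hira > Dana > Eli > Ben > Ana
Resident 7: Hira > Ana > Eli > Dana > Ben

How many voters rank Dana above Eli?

4

Ballots ranking Dana above Eli: 4.
Ballots ranking Eli above Dana: 3.
So 4 of 7 voters prefer Dana to Eli.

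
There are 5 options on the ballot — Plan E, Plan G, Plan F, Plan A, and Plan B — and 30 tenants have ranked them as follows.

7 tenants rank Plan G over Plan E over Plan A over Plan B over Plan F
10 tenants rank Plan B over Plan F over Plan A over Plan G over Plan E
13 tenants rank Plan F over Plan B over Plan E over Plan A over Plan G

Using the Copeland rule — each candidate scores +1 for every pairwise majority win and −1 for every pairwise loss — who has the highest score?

Pairwise results:
  Plan E vs Plan G: Plan G wins 17–13.
  Plan E vs Plan F: Plan F wins 23–7.
  Plan E vs Plan A: Plan E wins 20–10.
  Plan E vs Plan B: Plan B wins 23–7.
  Plan G vs Plan F: Plan F wins 23–7.
  Plan G vs Plan A: Plan A wins 23–7.
  Plan G vs Plan B: Plan B wins 23–7.
  Plan F vs Plan A: Plan F wins 23–7.
  Plan F vs Plan B: Plan B wins 17–13.
  Plan A vs Plan B: Plan B wins 23–7.
Copeland scores (wins − losses):
  Plan E: 1 − 3 = -2
  Plan G: 1 − 3 = -2
  Plan F: 3 − 1 = 2
  Plan A: 1 − 3 = -2
  Plan B: 4 − 0 = 4
Plan B has the best Copeland score.

Plan B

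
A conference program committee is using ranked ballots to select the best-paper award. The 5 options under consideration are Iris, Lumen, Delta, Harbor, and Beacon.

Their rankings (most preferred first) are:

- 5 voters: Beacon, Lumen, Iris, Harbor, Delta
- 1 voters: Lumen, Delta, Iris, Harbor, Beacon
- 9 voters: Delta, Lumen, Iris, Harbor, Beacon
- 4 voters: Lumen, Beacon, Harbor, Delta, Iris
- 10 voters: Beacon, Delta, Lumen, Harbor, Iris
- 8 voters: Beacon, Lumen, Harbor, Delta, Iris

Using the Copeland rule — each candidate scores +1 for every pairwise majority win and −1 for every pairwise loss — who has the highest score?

Pairwise results:
  Iris vs Lumen: Lumen wins 37–0.
  Iris vs Delta: Delta wins 32–5.
  Iris vs Harbor: Harbor wins 22–15.
  Iris vs Beacon: Beacon wins 27–10.
  Lumen vs Delta: Delta wins 19–18.
  Lumen vs Harbor: Lumen wins 37–0.
  Lumen vs Beacon: Beacon wins 23–14.
  Delta vs Harbor: Delta wins 20–17.
  Delta vs Beacon: Beacon wins 27–10.
  Harbor vs Beacon: Beacon wins 27–10.
Copeland scores (wins − losses):
  Iris: 0 − 4 = -4
  Lumen: 2 − 2 = 0
  Delta: 3 − 1 = 2
  Harbor: 1 − 3 = -2
  Beacon: 4 − 0 = 4
Beacon has the best Copeland score.

Beacon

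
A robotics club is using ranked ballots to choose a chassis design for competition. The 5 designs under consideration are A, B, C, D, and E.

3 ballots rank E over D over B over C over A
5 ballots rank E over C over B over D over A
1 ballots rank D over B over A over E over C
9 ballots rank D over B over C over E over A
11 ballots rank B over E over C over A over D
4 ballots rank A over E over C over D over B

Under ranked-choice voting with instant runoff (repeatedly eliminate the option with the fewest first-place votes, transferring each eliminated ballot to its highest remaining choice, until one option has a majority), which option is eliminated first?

C

Round 1: B 11, D 10, E 8, A 4, C 0. C has the fewest and is eliminated.
Round 2: B 11, D 10, E 8, A 4. A has the fewest and is eliminated.
Round 3: E 12, B 11, D 10. D has the fewest and is eliminated.
Round 4: B 21, E 12. B has a majority.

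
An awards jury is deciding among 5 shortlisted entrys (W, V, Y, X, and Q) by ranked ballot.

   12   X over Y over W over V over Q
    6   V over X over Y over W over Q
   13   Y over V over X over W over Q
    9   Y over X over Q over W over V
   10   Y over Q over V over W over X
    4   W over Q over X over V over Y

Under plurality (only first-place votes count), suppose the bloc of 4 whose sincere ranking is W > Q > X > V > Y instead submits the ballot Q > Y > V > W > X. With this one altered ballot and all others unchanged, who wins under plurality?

Y

First-place totals with the altered ballot: W 0, V 6, Y 32, X 12, Q 4.
The winner is unchanged: still Y.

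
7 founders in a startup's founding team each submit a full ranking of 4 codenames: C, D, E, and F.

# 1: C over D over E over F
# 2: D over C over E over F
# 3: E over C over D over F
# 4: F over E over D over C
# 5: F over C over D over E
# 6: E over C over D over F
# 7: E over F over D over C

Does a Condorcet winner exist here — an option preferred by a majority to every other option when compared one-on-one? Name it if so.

E

Head-to-head results (7 voters total):
C vs D: C wins 4–3.
C vs E: E wins 4–3.
C vs F: C wins 4–3.
D vs E: E wins 4–3.
D vs F: D wins 4–3.
E vs F: E wins 5–2.
E beats each rival — C (4–3), D (4–3), F (5–2) — so E is the Condorcet winner.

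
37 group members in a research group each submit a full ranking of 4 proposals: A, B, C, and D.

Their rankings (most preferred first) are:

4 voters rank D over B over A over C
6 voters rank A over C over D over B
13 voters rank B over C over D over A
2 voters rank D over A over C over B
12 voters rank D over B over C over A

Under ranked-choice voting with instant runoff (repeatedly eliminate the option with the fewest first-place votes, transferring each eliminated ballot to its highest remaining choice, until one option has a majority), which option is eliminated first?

C

Round 1: D 18, B 13, A 6, C 0. C has the fewest and is eliminated.
Round 2: D 18, B 13, A 6. A has the fewest and is eliminated.
Round 3: D 24, B 13. D has a majority.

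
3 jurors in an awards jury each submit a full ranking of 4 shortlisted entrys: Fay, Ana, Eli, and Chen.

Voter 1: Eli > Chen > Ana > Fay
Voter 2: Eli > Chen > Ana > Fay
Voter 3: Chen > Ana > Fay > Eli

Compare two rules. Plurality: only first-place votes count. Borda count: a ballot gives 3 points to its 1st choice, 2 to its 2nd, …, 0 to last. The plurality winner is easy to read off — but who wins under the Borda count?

Plurality first-place counts: Fay 0, Ana 0, Eli 2, Chen 1 → Eli.
Borda totals: Fay 1, Ana 4, Eli 6, Chen 7 → Chen.

Chen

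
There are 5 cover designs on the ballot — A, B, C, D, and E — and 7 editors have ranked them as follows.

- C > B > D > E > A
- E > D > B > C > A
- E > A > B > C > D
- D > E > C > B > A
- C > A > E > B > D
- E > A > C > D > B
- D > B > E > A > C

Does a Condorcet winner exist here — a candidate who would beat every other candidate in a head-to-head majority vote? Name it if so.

E

Head-to-head results (7 voters total):
A vs B: B wins 4–3.
A vs C: C wins 4–3.
A vs D: D wins 4–3.
A vs E: E wins 6–1.
B vs C: C wins 4–3.
B vs D: D wins 4–3.
B vs E: E wins 5–2.
C vs D: C wins 4–3.
C vs E: E wins 5–2.
D vs E: E wins 4–3.
E beats each rival — A (6–1), B (5–2), C (5–2), D (4–3) — so E is the Condorcet winner.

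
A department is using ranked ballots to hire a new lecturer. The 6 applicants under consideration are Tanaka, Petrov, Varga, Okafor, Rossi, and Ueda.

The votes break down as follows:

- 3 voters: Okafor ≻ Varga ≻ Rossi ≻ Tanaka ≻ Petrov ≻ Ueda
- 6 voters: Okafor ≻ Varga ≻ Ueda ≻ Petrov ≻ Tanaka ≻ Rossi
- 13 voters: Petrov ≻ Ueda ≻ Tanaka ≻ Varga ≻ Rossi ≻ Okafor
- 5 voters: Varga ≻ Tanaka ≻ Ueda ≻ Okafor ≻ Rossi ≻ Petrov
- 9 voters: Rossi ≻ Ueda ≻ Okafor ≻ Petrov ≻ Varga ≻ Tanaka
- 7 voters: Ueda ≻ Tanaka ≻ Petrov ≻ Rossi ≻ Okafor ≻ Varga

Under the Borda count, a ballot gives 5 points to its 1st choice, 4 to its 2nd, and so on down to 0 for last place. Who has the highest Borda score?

Borda scores:
  Tanaka: 3·2 + 6·1 + 13·3 + 5·4 + 9·0 + 7·4 = 99
  Petrov: 3·1 + 6·2 + 13·5 + 5·0 + 9·2 + 7·3 = 119
  Varga: 3·4 + 6·4 + 13·2 + 5·5 + 9·1 + 7·0 = 96
  Okafor: 3·5 + 6·5 + 13·0 + 5·2 + 9·3 + 7·1 = 89
  Rossi: 3·3 + 6·0 + 13·1 + 5·1 + 9·5 + 7·2 = 86
  Ueda: 3·0 + 6·3 + 13·4 + 5·3 + 9·4 + 7·5 = 156
Ueda has the highest total.

Ueda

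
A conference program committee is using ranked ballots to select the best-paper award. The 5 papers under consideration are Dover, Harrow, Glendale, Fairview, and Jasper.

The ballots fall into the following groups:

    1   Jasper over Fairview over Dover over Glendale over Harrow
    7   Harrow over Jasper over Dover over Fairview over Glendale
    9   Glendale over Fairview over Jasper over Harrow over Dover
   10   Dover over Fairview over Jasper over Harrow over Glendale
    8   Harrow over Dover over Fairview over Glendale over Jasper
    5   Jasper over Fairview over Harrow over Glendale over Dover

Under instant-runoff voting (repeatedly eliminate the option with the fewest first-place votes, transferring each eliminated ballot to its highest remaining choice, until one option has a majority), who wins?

Round 1: Harrow 15, Dover 10, Glendale 9, Jasper 6, Fairview 0. Fairview has the fewest and is eliminated.
Round 2: Harrow 15, Dover 10, Glendale 9, Jasper 6. Jasper has the fewest and is eliminated.
Round 3: Harrow 20, Dover 11, Glendale 9. Glendale has the fewest and is eliminated.
Round 4: Harrow 29, Dover 11. Harrow has a majority.

Harrow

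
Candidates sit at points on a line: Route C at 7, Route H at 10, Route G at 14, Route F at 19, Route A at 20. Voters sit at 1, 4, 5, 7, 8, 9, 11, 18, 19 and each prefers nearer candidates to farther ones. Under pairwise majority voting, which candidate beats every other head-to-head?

With single-peaked preferences on a line, the Condorcet winner is the candidate closest to the median voter.
The median voter (position 8) is closest to Route C at 7.
Check: Route C vs Route A — voters closer to Route C: 7 of 9.

Route C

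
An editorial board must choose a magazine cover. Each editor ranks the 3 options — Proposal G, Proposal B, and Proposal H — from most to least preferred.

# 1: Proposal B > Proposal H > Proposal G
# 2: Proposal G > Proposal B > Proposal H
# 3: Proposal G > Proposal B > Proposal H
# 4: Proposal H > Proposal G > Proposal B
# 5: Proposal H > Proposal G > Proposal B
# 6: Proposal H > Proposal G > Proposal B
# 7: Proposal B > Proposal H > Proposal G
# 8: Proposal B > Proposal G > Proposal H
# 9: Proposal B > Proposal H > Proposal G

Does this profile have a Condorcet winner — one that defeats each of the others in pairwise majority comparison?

No

Head-to-head results (9 voters total):
Proposal G vs Proposal B: Proposal G wins 5–4.
Proposal G vs Proposal H: Proposal H wins 6–3.
Proposal B vs Proposal H: Proposal B wins 6–3.
No candidate beats all others: Proposal G beats Proposal B beats Proposal H beats Proposal G, a majority cycle.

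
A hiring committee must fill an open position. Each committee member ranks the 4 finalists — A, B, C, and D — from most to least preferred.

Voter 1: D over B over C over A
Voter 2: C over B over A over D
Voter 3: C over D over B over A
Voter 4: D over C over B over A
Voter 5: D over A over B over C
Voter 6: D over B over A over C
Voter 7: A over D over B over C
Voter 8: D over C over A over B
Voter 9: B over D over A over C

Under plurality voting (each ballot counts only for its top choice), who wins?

First-place vote totals:
  A: 1
  B: 1
  C: 2
  D: 5
D has the most first-place votes.

D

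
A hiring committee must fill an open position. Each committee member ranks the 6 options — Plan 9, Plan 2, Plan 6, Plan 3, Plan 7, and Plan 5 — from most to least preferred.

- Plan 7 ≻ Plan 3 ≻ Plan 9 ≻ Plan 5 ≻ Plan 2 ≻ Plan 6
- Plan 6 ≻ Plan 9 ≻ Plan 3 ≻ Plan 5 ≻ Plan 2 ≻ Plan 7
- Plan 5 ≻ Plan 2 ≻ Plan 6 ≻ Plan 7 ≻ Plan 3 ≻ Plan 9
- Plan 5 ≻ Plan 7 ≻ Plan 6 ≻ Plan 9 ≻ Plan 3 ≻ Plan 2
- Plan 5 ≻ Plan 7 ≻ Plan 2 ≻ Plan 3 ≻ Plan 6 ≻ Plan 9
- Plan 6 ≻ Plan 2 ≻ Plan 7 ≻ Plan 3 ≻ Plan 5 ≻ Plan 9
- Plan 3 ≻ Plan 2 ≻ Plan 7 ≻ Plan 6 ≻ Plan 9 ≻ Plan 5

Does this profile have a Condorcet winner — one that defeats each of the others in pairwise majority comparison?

Head-to-head results (7 voters total):
Plan 9 vs Plan 2: Plan 2 wins 4–3.
Plan 9 vs Plan 6: Plan 6 wins 6–1.
Plan 9 vs Plan 3: Plan 3 wins 5–2.
Plan 9 vs Plan 7: Plan 7 wins 6–1.
Plan 9 vs Plan 5: Plan 5 wins 4–3.
Plan 2 vs Plan 6: Plan 2 wins 4–3.
Plan 2 vs Plan 3: Plan 3 wins 4–3.
Plan 2 vs Plan 7: Plan 2 wins 4–3.
Plan 2 vs Plan 5: Plan 5 wins 5–2.
Plan 6 vs Plan 3: Plan 6 wins 4–3.
Plan 6 vs Plan 7: Plan 7 wins 4–3.
Plan 6 vs Plan 5: Plan 5 wins 4–3.
Plan 3 vs Plan 7: Plan 7 wins 5–2.
Plan 3 vs Plan 5: Plan 3 wins 4–3.
Plan 7 vs Plan 5: Plan 5 wins 4–3.
No candidate beats all others: Plan 2 beats Plan 6 beats Plan 3 beats Plan 2, a majority cycle.

No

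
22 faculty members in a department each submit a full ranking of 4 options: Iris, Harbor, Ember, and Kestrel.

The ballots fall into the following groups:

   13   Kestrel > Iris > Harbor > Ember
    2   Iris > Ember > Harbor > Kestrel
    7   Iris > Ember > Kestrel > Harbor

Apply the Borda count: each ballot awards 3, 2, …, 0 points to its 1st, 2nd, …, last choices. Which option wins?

Iris

Borda scores:
  Iris: 13·2 + 2·3 + 7·3 = 53
  Harbor: 13·1 + 2·1 + 7·0 = 15
  Ember: 13·0 + 2·2 + 7·2 = 18
  Kestrel: 13·3 + 2·0 + 7·1 = 46
Iris has the highest total.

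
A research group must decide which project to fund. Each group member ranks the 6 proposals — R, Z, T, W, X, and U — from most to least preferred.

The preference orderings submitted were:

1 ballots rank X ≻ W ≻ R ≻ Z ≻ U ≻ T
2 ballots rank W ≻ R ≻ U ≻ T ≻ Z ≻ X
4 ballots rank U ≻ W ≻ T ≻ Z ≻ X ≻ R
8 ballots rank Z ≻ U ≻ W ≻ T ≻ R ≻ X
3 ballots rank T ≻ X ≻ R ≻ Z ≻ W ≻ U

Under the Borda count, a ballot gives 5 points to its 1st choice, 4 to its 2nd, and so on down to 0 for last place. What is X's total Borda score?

21

Borda scores:
  R: 3 + 2·4 + 4·0 + 8·1 + 3·3 = 28
  Z: 2 + 2·1 + 4·2 + 8·5 + 3·2 = 58
  T: 0 + 2·2 + 4·3 + 8·2 + 3·5 = 47
  W: 4 + 2·5 + 4·4 + 8·3 + 3·1 = 57
  X: 5 + 2·0 + 4·1 + 8·0 + 3·4 = 21
  U: 1 + 2·3 + 4·5 + 8·4 + 3·0 = 59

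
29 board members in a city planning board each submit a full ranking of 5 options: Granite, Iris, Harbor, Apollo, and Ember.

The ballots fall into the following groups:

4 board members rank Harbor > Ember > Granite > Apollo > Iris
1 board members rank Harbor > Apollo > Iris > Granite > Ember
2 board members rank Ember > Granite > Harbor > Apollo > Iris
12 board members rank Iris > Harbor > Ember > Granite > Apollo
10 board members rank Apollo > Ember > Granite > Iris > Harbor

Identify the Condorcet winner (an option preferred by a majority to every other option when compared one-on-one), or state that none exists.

Head-to-head results (29 voters total):
Granite vs Iris: Granite wins 16–13.
Granite vs Harbor: Harbor wins 17–12.
Granite vs Apollo: Granite wins 18–11.
Granite vs Ember: Ember wins 28–1.
Iris vs Harbor: Iris wins 22–7.
Iris vs Apollo: Apollo wins 17–12.
Iris vs Ember: Ember wins 16–13.
Harbor vs Apollo: Harbor wins 19–10.
Harbor vs Ember: Harbor wins 17–12.
Apollo vs Ember: Ember wins 18–11.
No candidate beats all others: Granite beats Iris beats Harbor beats Granite, a majority cycle.

There is no Condorcet winner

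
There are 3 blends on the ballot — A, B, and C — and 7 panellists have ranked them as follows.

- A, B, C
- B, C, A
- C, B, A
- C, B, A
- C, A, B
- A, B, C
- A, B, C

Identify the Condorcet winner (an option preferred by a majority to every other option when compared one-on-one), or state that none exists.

Head-to-head results (7 voters total):
A vs B: A wins 4–3.
A vs C: C wins 4–3.
B vs C: B wins 4–3.
No candidate beats all others: A beats B beats C beats A, a majority cycle.

There is no Condorcet winner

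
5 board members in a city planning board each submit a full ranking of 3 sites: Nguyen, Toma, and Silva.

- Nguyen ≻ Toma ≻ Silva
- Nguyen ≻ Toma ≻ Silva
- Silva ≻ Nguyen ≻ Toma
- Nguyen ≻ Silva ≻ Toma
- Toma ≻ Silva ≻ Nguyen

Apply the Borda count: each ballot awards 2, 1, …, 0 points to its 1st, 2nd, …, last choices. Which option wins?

Nguyen

Borda scores:
  Nguyen: 2 + 2 + 1 + 2 + 0 = 7
  Toma: 1 + 1 + 0 + 0 + 2 = 4
  Silva: 0 + 0 + 2 + 1 + 1 = 4
Nguyen has the highest total.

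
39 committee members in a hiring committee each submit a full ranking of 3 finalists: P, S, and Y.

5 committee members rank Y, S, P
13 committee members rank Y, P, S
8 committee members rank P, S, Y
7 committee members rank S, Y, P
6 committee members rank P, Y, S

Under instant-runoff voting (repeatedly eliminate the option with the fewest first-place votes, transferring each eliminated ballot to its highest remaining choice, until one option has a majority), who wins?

Y

Round 1: Y 18, P 14, S 7. S has the fewest and is eliminated.
Round 2: Y 25, P 14. Y has a majority.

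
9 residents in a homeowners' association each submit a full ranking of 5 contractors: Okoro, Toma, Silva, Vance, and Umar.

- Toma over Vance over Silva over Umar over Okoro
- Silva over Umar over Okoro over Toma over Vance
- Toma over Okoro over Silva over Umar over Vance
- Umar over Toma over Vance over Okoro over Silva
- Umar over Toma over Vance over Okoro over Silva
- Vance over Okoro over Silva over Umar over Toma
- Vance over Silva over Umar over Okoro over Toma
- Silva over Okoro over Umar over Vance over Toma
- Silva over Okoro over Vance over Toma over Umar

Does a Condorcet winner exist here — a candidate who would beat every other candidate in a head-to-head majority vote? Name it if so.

There is no Condorcet winner

Head-to-head results (9 voters total):
Okoro vs Toma: Okoro wins 5–4.
Okoro vs Silva: Silva wins 5–4.
Okoro vs Vance: Vance wins 5–4.
Okoro vs Umar: Umar wins 5–4.
Toma vs Silva: Silva wins 5–4.
Toma vs Vance: Toma wins 5–4.
Toma vs Umar: Umar wins 6–3.
Silva vs Vance: Vance wins 5–4.
Silva vs Umar: Silva wins 7–2.
Vance vs Umar: Umar wins 5–4.
No candidate beats all others: Okoro beats Toma beats Vance beats Okoro, a majority cycle.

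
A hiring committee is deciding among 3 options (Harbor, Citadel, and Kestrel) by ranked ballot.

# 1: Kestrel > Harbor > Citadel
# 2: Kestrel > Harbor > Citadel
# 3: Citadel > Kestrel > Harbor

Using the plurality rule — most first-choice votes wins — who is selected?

First-place vote totals:
  Harbor: 0
  Citadel: 1
  Kestrel: 2
Kestrel has the most first-place votes.

Kestrel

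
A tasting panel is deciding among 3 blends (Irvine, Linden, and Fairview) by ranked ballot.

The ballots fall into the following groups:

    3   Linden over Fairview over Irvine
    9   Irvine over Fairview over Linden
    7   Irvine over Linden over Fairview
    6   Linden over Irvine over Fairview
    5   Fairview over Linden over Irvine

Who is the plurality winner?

First-place vote totals:
  Irvine: 16
  Linden: 9
  Fairview: 5
Irvine has the most first-place votes.

Irvine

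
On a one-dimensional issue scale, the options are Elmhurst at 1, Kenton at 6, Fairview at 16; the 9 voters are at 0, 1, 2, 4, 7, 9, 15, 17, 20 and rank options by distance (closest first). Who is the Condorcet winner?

With single-peaked preferences on a line, the Condorcet winner is the candidate closest to the median voter.
The median voter (position 7) is closest to Kenton at 6.
Check: Kenton vs Elmhurst — voters closer to Kenton: 6 of 9.

Kenton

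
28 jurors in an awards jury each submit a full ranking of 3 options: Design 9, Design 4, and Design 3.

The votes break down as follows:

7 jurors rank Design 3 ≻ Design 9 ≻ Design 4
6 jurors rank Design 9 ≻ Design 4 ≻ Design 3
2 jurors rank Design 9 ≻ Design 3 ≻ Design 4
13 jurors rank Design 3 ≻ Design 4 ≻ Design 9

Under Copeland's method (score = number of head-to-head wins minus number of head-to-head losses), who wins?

Pairwise results:
  Design 9 vs Design 4: Design 9 wins 15–13.
  Design 9 vs Design 3: Design 3 wins 20–8.
  Design 4 vs Design 3: Design 3 wins 22–6.
Copeland scores (wins − losses):
  Design 9: 1 − 1 = 0
  Design 4: 0 − 2 = -2
  Design 3: 2 − 0 = 2
Design 3 has the best Copeland score.

Design 3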